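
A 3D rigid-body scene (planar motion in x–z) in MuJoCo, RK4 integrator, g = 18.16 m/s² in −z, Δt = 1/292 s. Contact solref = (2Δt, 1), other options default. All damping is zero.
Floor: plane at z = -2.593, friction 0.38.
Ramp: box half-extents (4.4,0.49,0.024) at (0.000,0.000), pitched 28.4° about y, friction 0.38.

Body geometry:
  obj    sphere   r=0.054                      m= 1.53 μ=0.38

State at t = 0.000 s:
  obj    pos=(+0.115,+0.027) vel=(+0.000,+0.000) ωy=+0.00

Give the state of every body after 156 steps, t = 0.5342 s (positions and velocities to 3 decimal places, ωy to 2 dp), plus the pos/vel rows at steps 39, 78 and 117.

State at t = 0.5342 s:
  obj    pos=(+0.889,-0.392) vel=(+2.899,-1.568) ωy=+61.02

Key-timestep trajectory:
   step    t(s)  obj.x    obj.z    obj.vx   obj.vz 
     39  0.1336   +0.163  +0.000  +0.725  -0.392
     78  0.2671   +0.309  -0.078  +1.450  -0.784
    117  0.4007   +0.551  -0.209  +2.175  -1.176


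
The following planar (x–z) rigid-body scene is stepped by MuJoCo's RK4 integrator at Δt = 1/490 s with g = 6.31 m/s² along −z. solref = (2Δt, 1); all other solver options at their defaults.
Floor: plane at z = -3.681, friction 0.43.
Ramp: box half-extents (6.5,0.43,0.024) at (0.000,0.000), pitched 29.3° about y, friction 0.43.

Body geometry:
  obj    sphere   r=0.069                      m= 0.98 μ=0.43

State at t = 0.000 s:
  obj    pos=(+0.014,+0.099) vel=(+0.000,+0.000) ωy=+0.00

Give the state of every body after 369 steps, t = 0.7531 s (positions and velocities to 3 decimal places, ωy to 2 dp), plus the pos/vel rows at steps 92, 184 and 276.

State at t = 0.7531 s:
  obj    pos=(+0.559,-0.207) vel=(+1.449,-0.813) ωy=+24.07

Key-timestep trajectory:
   step    t(s)  obj.x    obj.z    obj.vx   obj.vz 
     92  0.1878   +0.048  +0.080  +0.361  -0.203
    184  0.3755   +0.150  +0.023  +0.722  -0.405
    276  0.5633   +0.319  -0.072  +1.084  -0.608


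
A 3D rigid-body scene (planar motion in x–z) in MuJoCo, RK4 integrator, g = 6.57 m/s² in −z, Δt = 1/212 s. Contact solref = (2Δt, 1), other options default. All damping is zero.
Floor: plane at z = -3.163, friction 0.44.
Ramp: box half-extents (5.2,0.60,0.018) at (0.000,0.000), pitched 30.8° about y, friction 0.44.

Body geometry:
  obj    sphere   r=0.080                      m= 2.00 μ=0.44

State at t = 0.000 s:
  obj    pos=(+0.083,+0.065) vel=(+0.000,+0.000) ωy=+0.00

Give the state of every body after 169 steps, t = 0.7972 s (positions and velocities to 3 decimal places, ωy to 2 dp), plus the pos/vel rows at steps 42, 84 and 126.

State at t = 0.7972 s:
  obj    pos=(+0.739,-0.326) vel=(+1.645,-0.981) ωy=+23.94

Key-timestep trajectory:
   step    t(s)  obj.x    obj.z    obj.vx   obj.vz 
     42  0.1981   +0.123  +0.041  +0.409  -0.244
     84  0.3962   +0.245  -0.032  +0.818  -0.488
    126  0.5943   +0.448  -0.153  +1.227  -0.731


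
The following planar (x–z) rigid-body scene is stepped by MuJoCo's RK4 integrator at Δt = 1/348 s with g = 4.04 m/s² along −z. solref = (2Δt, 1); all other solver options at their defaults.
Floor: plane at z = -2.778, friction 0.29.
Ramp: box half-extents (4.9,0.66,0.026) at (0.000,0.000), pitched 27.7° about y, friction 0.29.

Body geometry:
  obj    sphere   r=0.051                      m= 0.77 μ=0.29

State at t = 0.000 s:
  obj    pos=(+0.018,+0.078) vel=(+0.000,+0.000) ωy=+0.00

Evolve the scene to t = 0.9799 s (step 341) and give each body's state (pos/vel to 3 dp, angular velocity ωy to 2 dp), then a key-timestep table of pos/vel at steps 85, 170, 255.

State at t = 0.9799 s:
  obj    pos=(+0.588,-0.222) vel=(+1.164,-0.611) ωy=+25.77

Key-timestep trajectory:
   step    t(s)  obj.x    obj.z    obj.vx   obj.vz 
     85  0.2443   +0.053  +0.059  +0.290  -0.152
    170  0.4885   +0.160  +0.003  +0.580  -0.305
    255  0.7328   +0.337  -0.090  +0.870  -0.457


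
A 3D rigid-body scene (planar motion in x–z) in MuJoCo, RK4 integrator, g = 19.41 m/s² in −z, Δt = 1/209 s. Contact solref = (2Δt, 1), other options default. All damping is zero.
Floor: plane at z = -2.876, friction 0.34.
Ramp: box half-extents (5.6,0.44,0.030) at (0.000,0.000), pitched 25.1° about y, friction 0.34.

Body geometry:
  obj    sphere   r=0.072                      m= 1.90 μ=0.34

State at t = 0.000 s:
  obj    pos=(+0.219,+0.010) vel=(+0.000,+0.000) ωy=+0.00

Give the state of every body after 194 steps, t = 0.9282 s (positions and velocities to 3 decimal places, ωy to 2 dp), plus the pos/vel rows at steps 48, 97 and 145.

State at t = 0.9282 s:
  obj    pos=(+2.514,-1.065) vel=(+4.944,-2.316) ωy=+75.81

Key-timestep trajectory:
   step    t(s)  obj.x    obj.z    obj.vx   obj.vz 
     48  0.2297   +0.360  -0.056  +1.223  -0.573
     97  0.4641   +0.793  -0.259  +2.472  -1.158
    145  0.6938   +1.501  -0.590  +3.695  -1.731


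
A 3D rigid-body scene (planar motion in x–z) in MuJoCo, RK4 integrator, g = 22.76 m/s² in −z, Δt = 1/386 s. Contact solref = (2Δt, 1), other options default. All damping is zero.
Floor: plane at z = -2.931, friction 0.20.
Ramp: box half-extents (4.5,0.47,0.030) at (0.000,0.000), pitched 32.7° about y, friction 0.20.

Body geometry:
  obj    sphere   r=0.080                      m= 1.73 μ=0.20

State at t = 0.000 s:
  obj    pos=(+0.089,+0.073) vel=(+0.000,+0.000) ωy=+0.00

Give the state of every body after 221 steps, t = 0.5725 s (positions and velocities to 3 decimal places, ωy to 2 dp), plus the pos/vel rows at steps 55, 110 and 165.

State at t = 0.5725 s:
  obj    pos=(+1.301,-0.704) vel=(+4.232,-2.717) ωy=+62.84

Key-timestep trajectory:
   step    t(s)  obj.x    obj.z    obj.vx   obj.vz 
     55  0.1425   +0.164  +0.025  +1.053  -0.676
    110  0.2850   +0.389  -0.119  +2.107  -1.352
    165  0.4275   +0.765  -0.360  +3.160  -2.028


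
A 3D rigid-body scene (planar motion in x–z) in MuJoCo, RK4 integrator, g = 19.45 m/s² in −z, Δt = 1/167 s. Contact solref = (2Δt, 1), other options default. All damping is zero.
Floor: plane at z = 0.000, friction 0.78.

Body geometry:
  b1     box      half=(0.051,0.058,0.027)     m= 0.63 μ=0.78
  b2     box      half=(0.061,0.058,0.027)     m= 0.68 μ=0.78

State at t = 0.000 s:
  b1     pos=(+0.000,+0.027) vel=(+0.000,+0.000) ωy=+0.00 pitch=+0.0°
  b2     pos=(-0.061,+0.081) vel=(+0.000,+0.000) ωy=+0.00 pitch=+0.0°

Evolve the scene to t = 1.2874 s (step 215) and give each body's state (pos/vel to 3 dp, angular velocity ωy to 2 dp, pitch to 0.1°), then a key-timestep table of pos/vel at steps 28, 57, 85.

State at t = 1.2874 s:
  b1     pos=(+0.000,+0.027) vel=(+0.000,+0.000) ωy=+0.00 pitch=+0.0°
  b2     pos=(-0.123,+0.061) vel=(+0.000,+0.000) ωy=+0.00 pitch=-90.0°

Key-timestep trajectory:
   step    t(s)  b1.x    b1.z    b1.vx   b1.vz   b2.x    b2.z    b2.vx   b2.vz 
     28  0.1677   +0.000  +0.027  +0.000  +0.000   -0.088  +0.065  -0.177  +0.070
     57  0.3413   +0.000  +0.027  +0.000  +0.000   -0.122  +0.061  -0.380  -0.159
     85  0.5090   +0.000  +0.027  +0.000  +0.000   -0.120  +0.062  +0.022  +0.047


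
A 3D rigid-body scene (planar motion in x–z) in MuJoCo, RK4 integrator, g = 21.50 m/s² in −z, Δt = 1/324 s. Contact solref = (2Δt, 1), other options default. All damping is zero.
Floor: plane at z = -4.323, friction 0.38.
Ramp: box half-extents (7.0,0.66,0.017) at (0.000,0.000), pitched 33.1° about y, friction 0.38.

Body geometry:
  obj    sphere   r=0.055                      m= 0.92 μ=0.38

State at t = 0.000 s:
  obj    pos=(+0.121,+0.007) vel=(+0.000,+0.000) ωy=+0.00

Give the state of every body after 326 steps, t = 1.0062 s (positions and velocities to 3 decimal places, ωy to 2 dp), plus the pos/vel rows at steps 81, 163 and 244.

State at t = 1.0062 s:
  obj    pos=(+3.677,-2.311) vel=(+7.069,-4.608) ωy=+153.41

Key-timestep trajectory:
   step    t(s)  obj.x    obj.z    obj.vx   obj.vz 
     81  0.2500   +0.341  -0.136  +1.757  -1.145
    163  0.5031   +1.010  -0.573  +3.535  -2.304
    244  0.7531   +2.113  -1.292  +5.291  -3.449


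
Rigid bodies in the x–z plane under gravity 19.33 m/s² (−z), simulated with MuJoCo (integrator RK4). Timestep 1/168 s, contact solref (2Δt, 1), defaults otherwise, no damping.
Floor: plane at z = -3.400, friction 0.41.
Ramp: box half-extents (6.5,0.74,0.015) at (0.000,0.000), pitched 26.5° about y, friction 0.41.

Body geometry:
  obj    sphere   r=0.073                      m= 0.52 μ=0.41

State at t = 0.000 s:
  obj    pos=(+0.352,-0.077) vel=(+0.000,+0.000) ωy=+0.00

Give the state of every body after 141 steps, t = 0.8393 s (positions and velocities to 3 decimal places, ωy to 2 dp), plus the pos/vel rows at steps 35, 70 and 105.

State at t = 0.8393 s:
  obj    pos=(+2.294,-1.045) vel=(+4.627,-2.307) ωy=+70.82

Key-timestep trajectory:
   step    t(s)  obj.x    obj.z    obj.vx   obj.vz 
     35  0.2083   +0.472  -0.137  +1.149  -0.573
     70  0.4167   +0.831  -0.316  +2.297  -1.145
    105  0.6250   +1.429  -0.614  +3.446  -1.718


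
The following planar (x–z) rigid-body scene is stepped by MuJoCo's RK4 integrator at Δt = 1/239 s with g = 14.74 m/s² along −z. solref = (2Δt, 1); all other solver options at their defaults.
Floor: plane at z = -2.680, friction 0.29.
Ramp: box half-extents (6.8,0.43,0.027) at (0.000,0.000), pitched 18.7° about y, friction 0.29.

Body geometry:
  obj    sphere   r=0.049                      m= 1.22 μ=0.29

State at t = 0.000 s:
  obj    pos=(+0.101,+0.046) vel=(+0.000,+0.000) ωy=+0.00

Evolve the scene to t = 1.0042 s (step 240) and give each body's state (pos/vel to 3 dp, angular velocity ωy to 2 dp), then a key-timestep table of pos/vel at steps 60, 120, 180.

State at t = 1.0042 s:
  obj    pos=(+1.713,-0.500) vel=(+3.211,-1.087) ωy=+69.17

Key-timestep trajectory:
   step    t(s)  obj.x    obj.z    obj.vx   obj.vz 
     60  0.2510   +0.202  +0.012  +0.803  -0.272
    120  0.5021   +0.504  -0.090  +1.606  -0.543
    180  0.7531   +1.008  -0.261  +2.408  -0.815


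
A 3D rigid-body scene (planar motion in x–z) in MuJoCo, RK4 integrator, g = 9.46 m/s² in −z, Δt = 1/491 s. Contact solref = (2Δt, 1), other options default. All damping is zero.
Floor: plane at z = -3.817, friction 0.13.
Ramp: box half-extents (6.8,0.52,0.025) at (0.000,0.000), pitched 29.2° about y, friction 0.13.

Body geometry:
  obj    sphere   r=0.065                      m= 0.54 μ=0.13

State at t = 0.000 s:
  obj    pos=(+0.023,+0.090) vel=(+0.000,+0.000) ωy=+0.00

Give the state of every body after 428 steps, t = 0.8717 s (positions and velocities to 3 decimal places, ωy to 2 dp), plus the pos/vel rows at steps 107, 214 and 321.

State at t = 0.8717 s:
  obj    pos=(+1.199,-0.567) vel=(+2.691,-1.521) ωy=+35.85

Key-timestep trajectory:
   step    t(s)  obj.x    obj.z    obj.vx   obj.vz 
    107  0.2179   +0.097  +0.049  +0.672  -0.386
    214  0.4358   +0.317  -0.074  +1.346  -0.762
    321  0.6538   +0.685  -0.280  +2.028  -1.118


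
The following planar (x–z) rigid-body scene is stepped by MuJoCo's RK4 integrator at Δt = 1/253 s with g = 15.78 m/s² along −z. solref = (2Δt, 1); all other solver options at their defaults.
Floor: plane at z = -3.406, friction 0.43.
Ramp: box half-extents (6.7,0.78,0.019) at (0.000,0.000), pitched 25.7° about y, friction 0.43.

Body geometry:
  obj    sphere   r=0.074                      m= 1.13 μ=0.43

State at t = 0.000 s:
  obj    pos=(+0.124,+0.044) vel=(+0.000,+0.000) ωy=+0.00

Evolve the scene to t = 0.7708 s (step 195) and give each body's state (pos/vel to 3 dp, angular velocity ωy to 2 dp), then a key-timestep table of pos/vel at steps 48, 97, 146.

State at t = 0.7708 s:
  obj    pos=(+1.432,-0.586) vel=(+3.395,-1.634) ωy=+50.90

Key-timestep trajectory:
   step    t(s)  obj.x    obj.z    obj.vx   obj.vz 
     48  0.1897   +0.203  +0.005  +0.836  -0.402
     97  0.3834   +0.448  -0.112  +1.689  -0.813
    146  0.5771   +0.857  -0.309  +2.542  -1.223


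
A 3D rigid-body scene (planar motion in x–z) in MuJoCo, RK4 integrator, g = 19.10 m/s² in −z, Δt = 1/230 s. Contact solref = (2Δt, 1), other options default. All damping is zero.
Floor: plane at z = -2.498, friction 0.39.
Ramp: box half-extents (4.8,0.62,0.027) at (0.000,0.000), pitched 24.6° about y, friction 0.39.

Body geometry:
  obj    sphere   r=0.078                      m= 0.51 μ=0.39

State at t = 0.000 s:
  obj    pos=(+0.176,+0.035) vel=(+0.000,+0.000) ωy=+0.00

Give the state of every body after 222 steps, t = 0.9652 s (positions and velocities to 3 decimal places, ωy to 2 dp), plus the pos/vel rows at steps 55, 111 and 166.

State at t = 0.9652 s:
  obj    pos=(+2.582,-1.066) vel=(+4.984,-2.282) ωy=+70.27

Key-timestep trajectory:
   step    t(s)  obj.x    obj.z    obj.vx   obj.vz 
     55  0.2391   +0.324  -0.033  +1.235  -0.565
    111  0.4826   +0.777  -0.240  +2.492  -1.141
    166  0.7217   +1.521  -0.581  +3.727  -1.706


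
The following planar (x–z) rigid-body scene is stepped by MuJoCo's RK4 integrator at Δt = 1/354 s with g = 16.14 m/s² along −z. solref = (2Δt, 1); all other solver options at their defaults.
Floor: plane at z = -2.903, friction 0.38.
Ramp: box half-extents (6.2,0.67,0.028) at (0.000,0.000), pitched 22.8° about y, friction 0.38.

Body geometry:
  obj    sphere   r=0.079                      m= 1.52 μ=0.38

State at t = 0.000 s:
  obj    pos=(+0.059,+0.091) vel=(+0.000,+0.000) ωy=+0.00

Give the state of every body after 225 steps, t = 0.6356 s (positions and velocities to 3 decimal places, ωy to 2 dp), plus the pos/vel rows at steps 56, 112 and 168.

State at t = 0.6356 s:
  obj    pos=(+0.891,-0.258) vel=(+2.618,-1.100) ωy=+35.94

Key-timestep trajectory:
   step    t(s)  obj.x    obj.z    obj.vx   obj.vz 
     56  0.1582   +0.111  +0.070  +0.652  -0.274
    112  0.3164   +0.265  +0.005  +1.303  -0.548
    168  0.4746   +0.523  -0.104  +1.955  -0.822


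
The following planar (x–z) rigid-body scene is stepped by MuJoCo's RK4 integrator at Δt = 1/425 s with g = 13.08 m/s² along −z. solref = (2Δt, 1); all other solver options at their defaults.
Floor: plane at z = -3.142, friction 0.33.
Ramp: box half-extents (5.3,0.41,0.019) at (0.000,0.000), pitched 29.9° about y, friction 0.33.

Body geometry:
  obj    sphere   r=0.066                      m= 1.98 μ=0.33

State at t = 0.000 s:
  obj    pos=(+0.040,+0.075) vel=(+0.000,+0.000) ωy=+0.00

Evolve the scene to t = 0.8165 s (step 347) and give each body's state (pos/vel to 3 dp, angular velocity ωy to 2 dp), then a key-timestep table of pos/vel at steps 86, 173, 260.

State at t = 0.8165 s:
  obj    pos=(+1.386,-0.699) vel=(+3.297,-1.896) ωy=+57.61

Key-timestep trajectory:
   step    t(s)  obj.x    obj.z    obj.vx   obj.vz 
     86  0.2024   +0.123  +0.027  +0.817  -0.470
    173  0.4071   +0.375  -0.117  +1.644  -0.945
    260  0.6118   +0.796  -0.359  +2.470  -1.420


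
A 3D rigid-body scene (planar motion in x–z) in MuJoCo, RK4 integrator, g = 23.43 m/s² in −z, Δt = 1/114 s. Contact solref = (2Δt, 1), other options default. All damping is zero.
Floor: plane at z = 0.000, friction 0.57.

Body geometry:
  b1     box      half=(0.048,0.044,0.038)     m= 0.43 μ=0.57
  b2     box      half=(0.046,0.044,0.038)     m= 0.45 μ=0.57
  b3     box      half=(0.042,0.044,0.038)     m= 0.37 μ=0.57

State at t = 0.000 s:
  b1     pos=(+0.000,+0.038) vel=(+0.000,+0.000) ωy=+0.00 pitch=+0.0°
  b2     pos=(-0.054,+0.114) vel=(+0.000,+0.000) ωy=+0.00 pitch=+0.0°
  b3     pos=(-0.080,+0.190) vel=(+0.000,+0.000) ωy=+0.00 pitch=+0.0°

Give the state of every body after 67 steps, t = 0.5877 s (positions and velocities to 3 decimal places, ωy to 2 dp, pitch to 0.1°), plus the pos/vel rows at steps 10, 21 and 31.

State at t = 0.5877 s:
  b1     pos=(+0.000,+0.038) vel=(+0.000,+0.000) ωy=+0.00 pitch=+0.0°
  b2     pos=(-0.098,+0.046) vel=(+0.000,+0.000) ωy=+0.00 pitch=-90.0°
  b3     pos=(-0.213,+0.042) vel=(+0.000,+0.000) ωy=+0.00 pitch=-90.0°

Key-timestep trajectory:
   step    t(s)  b1.x    b1.z    b1.vx   b1.vz   b2.x    b2.z    b2.vx   b2.vz   b3.x    b3.z    b3.vx   b3.vz 
     10  0.0877   +0.000  +0.038  +0.003  +0.003   -0.062  +0.111  -0.198  -0.067   -0.104  +0.180  -0.592  -0.285
     21  0.1842   +0.000  +0.038  +0.000  +0.001   -0.093  +0.068  -0.389  -1.250   -0.184  +0.073  -0.919  -2.148
     31  0.2719   +0.000  +0.038  +0.000  +0.000   -0.099  +0.044  +0.028  +0.080   -0.214  +0.040  +0.040  +0.088


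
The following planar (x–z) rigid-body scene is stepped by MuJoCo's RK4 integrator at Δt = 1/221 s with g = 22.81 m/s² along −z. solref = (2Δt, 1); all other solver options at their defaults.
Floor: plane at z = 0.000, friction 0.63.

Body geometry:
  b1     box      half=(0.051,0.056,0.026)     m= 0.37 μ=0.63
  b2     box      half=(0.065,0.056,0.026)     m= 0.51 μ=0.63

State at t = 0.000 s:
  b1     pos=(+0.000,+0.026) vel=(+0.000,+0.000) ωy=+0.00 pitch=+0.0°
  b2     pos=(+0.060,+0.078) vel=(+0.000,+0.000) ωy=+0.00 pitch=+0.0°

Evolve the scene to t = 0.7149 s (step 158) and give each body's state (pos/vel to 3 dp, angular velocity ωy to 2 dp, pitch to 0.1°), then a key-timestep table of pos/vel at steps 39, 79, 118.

State at t = 0.7149 s:
  b1     pos=(-0.001,+0.026) vel=(-0.001,+0.000) ωy=+0.00 pitch=+0.0°
  b2     pos=(+0.075,+0.064) vel=(+0.000,-0.001) ωy=-0.02 pitch=+44.9°

Key-timestep trajectory:
   step    t(s)  b1.x    b1.z    b1.vx   b1.vz   b2.x    b2.z    b2.vx   b2.vz 
     39  0.1765   +0.000  +0.026  +0.000  +0.000   +0.084  +0.068  +0.021  +0.011
     79  0.3575   +0.000  +0.026  -0.001  +0.000   +0.075  +0.065  +0.000  -0.001
    118  0.5339   +0.000  +0.026  -0.001  +0.000   +0.075  +0.064  +0.000  -0.001


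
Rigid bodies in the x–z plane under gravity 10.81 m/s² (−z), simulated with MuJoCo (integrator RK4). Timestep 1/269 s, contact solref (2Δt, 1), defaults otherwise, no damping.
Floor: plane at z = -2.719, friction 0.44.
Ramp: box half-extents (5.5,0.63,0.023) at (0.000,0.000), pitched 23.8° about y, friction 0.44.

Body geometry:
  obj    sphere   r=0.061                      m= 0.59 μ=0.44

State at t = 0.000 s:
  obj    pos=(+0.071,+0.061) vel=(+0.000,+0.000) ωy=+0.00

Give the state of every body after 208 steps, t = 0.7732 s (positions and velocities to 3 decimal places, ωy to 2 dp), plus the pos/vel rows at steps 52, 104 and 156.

State at t = 0.7732 s:
  obj    pos=(+0.923,-0.315) vel=(+2.204,-0.972) ωy=+39.49

Key-timestep trajectory:
   step    t(s)  obj.x    obj.z    obj.vx   obj.vz 
     52  0.1933   +0.124  +0.037  +0.551  -0.243
    104  0.3866   +0.284  -0.033  +1.102  -0.486
    156  0.5799   +0.550  -0.151  +1.653  -0.729


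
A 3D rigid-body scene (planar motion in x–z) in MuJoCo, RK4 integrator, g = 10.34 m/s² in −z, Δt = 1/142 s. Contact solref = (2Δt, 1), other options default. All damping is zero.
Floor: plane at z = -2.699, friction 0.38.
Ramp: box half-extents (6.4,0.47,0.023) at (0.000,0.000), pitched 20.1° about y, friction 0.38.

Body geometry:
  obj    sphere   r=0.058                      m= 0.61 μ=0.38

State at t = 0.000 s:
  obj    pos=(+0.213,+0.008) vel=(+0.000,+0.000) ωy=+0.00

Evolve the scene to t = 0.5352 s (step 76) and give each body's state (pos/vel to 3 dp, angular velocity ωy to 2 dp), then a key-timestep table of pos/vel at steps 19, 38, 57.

State at t = 0.5352 s:
  obj    pos=(+0.555,-0.117) vel=(+1.276,-0.467) ωy=+23.41

Key-timestep trajectory:
   step    t(s)  obj.x    obj.z    obj.vx   obj.vz 
     19  0.1338   +0.234  +0.000  +0.319  -0.117
     38  0.2676   +0.298  -0.023  +0.638  -0.233
     57  0.4014   +0.405  -0.062  +0.957  -0.350


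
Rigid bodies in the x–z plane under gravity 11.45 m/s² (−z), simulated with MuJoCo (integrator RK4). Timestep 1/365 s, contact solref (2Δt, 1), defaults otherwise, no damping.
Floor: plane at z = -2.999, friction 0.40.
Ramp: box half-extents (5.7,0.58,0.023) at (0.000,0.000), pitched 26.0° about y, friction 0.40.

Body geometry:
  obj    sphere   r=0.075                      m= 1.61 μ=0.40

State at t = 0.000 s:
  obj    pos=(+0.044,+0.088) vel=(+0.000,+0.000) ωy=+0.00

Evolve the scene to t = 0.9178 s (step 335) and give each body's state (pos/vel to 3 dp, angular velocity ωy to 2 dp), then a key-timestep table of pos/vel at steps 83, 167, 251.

State at t = 0.9178 s:
  obj    pos=(+1.401,-0.574) vel=(+2.958,-1.443) ωy=+43.87

Key-timestep trajectory:
   step    t(s)  obj.x    obj.z    obj.vx   obj.vz 
     83  0.2274   +0.127  +0.047  +0.733  -0.357
    167  0.4575   +0.381  -0.077  +1.474  -0.719
    251  0.6877   +0.806  -0.284  +2.216  -1.081


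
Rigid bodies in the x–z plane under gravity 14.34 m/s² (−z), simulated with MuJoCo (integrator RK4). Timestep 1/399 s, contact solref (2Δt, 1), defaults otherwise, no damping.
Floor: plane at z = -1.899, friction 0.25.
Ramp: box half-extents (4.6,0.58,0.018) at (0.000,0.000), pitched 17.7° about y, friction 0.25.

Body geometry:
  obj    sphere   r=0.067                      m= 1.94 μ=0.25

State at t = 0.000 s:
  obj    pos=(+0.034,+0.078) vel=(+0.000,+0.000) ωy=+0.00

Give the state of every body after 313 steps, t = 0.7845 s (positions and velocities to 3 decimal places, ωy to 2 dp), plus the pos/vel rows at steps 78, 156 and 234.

State at t = 0.7845 s:
  obj    pos=(+0.947,-0.213) vel=(+2.327,-0.743) ωy=+36.46

Key-timestep trajectory:
   step    t(s)  obj.x    obj.z    obj.vx   obj.vz 
     78  0.1955   +0.091  +0.060  +0.580  -0.185
    156  0.3910   +0.261  +0.006  +1.160  -0.370
    234  0.5865   +0.544  -0.084  +1.740  -0.555


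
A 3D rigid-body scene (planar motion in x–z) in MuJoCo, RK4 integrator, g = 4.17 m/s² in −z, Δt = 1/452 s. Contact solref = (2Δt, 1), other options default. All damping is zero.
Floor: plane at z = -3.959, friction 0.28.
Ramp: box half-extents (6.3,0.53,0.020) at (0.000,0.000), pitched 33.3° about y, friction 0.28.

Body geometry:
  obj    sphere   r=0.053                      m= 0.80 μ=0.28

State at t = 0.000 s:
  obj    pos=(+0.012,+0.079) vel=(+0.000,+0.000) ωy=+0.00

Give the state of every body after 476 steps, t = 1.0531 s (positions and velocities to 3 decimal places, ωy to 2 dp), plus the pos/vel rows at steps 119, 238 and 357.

State at t = 1.0531 s:
  obj    pos=(+0.770,-0.419) vel=(+1.439,-0.946) ωy=+32.49

Key-timestep trajectory:
   step    t(s)  obj.x    obj.z    obj.vx   obj.vz 
    119  0.2633   +0.060  +0.048  +0.360  -0.236
    238  0.5265   +0.202  -0.045  +0.720  -0.473
    357  0.7898   +0.439  -0.201  +1.080  -0.709


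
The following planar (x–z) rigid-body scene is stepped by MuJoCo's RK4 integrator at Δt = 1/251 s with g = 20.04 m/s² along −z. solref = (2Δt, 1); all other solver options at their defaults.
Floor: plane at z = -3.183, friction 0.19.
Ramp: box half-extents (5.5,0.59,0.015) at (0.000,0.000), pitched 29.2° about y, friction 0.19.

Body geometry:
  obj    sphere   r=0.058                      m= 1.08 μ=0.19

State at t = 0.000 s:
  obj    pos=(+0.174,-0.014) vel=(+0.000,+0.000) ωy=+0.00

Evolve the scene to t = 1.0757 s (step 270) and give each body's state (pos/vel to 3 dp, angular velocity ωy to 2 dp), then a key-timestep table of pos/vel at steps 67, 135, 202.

State at t = 1.0757 s:
  obj    pos=(+3.702,-1.985) vel=(+6.558,-3.665) ωy=+129.49

Key-timestep trajectory:
   step    t(s)  obj.x    obj.z    obj.vx   obj.vz 
     67  0.2669   +0.391  -0.135  +1.628  -0.910
    135  0.5378   +1.056  -0.507  +3.279  -1.833
    202  0.8048   +2.149  -1.117  +4.906  -2.742


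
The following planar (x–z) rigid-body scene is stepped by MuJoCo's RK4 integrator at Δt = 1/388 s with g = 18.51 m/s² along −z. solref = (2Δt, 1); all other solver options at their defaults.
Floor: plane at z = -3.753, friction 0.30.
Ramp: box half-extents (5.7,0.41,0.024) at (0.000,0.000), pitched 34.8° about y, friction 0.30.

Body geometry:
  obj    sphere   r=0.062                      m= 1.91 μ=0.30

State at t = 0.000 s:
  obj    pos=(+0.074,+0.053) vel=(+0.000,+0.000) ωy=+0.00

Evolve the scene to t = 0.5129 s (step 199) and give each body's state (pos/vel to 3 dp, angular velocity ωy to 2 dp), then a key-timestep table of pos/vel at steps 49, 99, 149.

State at t = 0.5129 s:
  obj    pos=(+0.889,-0.513) vel=(+3.178,-2.209) ωy=+62.40

Key-timestep trajectory:
   step    t(s)  obj.x    obj.z    obj.vx   obj.vz 
     49  0.1263   +0.124  +0.019  +0.783  -0.544
     99  0.2552   +0.276  -0.087  +1.581  -1.099
    149  0.3840   +0.531  -0.264  +2.380  -1.654


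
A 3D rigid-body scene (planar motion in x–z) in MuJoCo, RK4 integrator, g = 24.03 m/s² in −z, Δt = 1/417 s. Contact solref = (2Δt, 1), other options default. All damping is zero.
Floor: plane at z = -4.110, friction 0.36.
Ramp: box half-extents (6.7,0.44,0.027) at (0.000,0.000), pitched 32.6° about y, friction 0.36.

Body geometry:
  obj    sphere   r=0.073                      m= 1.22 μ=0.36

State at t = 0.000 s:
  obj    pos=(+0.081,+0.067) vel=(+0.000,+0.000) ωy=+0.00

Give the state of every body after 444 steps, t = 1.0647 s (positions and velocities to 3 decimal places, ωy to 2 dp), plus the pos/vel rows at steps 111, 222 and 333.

State at t = 1.0647 s:
  obj    pos=(+4.497,-2.757) vel=(+8.295,-5.305) ωy=+134.87

Key-timestep trajectory:
   step    t(s)  obj.x    obj.z    obj.vx   obj.vz 
    111  0.2662   +0.357  -0.110  +2.074  -1.326
    222  0.5324   +1.185  -0.639  +4.148  -2.653
    333  0.7986   +2.565  -1.522  +6.221  -3.979


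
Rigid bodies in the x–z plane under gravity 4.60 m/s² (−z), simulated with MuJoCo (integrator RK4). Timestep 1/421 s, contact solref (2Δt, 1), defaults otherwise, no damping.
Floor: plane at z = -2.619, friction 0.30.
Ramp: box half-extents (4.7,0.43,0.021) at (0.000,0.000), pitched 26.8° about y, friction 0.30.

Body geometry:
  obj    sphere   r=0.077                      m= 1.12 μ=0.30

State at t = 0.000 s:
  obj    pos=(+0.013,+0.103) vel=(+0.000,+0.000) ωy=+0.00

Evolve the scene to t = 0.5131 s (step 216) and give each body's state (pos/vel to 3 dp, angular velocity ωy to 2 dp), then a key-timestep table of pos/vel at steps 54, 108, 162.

State at t = 0.5131 s:
  obj    pos=(+0.187,+0.015) vel=(+0.678,-0.343) ωy=+9.87

Key-timestep trajectory:
   step    t(s)  obj.x    obj.z    obj.vx   obj.vz 
     54  0.1283   +0.024  +0.098  +0.170  -0.086
    108  0.2565   +0.057  +0.081  +0.339  -0.171
    162  0.3848   +0.111  +0.054  +0.509  -0.257


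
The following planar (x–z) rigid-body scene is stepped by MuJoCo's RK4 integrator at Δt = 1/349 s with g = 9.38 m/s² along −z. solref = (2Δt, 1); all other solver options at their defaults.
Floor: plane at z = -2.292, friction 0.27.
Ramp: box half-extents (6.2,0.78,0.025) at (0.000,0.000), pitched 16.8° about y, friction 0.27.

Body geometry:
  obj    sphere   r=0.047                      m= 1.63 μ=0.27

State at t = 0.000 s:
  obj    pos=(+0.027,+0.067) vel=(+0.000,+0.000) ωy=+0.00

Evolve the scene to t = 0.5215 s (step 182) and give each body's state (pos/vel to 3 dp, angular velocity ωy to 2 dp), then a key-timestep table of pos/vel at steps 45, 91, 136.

State at t = 0.5215 s:
  obj    pos=(+0.279,-0.009) vel=(+0.967,-0.292) ωy=+21.48

Key-timestep trajectory:
   step    t(s)  obj.x    obj.z    obj.vx   obj.vz 
     45  0.1289   +0.042  +0.062  +0.239  -0.072
     91  0.2607   +0.090  +0.048  +0.483  -0.146
    136  0.3897   +0.168  +0.025  +0.722  -0.218


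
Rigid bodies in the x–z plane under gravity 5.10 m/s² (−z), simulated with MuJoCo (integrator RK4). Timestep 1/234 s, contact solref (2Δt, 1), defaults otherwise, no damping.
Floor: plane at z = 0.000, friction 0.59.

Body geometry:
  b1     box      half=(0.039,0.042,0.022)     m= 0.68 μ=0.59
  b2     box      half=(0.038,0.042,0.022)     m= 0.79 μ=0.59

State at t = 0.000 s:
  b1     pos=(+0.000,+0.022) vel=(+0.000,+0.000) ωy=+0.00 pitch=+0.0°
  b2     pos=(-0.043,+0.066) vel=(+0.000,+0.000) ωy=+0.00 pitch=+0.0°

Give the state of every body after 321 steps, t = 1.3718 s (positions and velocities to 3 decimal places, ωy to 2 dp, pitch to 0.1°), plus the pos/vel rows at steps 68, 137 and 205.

State at t = 1.3718 s:
  b1     pos=(+0.000,+0.022) vel=(+0.000,+0.000) ωy=+0.00 pitch=+0.0°
  b2     pos=(-0.079,+0.038) vel=(+0.000,+0.000) ωy=+0.00 pitch=-90.0°

Key-timestep trajectory:
   step    t(s)  b1.x    b1.z    b1.vx   b1.vz   b2.x    b2.z    b2.vx   b2.vz 
     68  0.2906   +0.000  +0.022  +0.000  +0.000   -0.065  +0.042  -0.216  -0.116
    137  0.5855   +0.000  +0.022  +0.000  +0.000   -0.095  +0.044  +0.006  -0.001
    205  0.8761   +0.000  +0.022  +0.000  +0.000   -0.074  +0.040  +0.004  +0.002


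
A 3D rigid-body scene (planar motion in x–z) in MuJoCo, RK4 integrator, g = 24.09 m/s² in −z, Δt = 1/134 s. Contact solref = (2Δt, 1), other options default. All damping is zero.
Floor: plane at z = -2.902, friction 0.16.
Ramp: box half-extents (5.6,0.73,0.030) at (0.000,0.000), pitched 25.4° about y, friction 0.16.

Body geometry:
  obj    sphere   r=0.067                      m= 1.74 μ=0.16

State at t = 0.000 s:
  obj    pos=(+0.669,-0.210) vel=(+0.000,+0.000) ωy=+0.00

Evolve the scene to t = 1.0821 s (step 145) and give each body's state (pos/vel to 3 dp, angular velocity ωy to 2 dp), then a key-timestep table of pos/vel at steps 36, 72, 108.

State at t = 1.0821 s:
  obj    pos=(+4.573,-2.064) vel=(+7.215,-3.426) ωy=+119.15

Key-timestep trajectory:
   step    t(s)  obj.x    obj.z    obj.vx   obj.vz 
     36  0.2687   +0.910  -0.325  +1.792  -0.851
     72  0.5373   +1.632  -0.667  +3.583  -1.701
    108  0.8060   +2.835  -1.239  +5.374  -2.552


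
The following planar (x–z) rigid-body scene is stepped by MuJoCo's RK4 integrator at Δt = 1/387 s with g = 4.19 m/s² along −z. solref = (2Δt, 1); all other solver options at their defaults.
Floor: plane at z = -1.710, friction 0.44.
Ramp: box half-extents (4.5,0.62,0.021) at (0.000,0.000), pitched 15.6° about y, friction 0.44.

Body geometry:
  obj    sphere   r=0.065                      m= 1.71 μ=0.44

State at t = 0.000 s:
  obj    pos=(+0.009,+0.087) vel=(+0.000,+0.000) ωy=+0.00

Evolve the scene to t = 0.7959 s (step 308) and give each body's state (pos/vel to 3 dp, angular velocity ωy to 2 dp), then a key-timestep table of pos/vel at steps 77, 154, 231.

State at t = 0.7959 s:
  obj    pos=(+0.254,+0.018) vel=(+0.617,-0.172) ωy=+9.85

Key-timestep trajectory:
   step    t(s)  obj.x    obj.z    obj.vx   obj.vz 
     77  0.1990   +0.024  +0.082  +0.154  -0.043
    154  0.3979   +0.070  +0.070  +0.308  -0.086
    231  0.5969   +0.147  +0.048  +0.463  -0.129


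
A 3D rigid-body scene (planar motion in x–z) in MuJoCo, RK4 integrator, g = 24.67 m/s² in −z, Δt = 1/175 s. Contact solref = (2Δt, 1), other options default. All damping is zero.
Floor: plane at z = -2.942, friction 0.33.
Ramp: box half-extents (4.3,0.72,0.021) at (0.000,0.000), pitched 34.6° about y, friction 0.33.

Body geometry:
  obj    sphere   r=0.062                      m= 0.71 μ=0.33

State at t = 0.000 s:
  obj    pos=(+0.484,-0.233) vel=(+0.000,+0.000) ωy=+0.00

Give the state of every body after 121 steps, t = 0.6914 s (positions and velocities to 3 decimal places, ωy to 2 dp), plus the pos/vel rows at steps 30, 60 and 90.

State at t = 0.6914 s:
  obj    pos=(+2.453,-1.592) vel=(+5.695,-3.929) ωy=+111.55

Key-timestep trajectory:
   step    t(s)  obj.x    obj.z    obj.vx   obj.vz 
     30  0.1714   +0.605  -0.317  +1.413  -0.974
     60  0.3429   +0.968  -0.567  +2.824  -1.948
     90  0.5143   +1.574  -0.985  +4.236  -2.922


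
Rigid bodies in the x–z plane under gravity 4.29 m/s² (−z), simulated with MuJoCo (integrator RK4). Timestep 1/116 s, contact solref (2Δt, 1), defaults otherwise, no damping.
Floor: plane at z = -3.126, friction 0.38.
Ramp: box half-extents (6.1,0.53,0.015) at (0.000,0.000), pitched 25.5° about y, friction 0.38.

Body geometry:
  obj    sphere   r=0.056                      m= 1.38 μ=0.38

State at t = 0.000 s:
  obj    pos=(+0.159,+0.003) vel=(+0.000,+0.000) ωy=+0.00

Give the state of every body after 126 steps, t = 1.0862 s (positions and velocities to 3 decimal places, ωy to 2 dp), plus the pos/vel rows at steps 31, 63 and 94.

State at t = 1.0862 s:
  obj    pos=(+0.861,-0.332) vel=(+1.293,-0.617) ωy=+25.58

Key-timestep trajectory:
   step    t(s)  obj.x    obj.z    obj.vx   obj.vz 
     31  0.2672   +0.202  -0.017  +0.318  -0.152
     63  0.5431   +0.335  -0.081  +0.647  -0.308
     94  0.8103   +0.550  -0.184  +0.965  -0.460


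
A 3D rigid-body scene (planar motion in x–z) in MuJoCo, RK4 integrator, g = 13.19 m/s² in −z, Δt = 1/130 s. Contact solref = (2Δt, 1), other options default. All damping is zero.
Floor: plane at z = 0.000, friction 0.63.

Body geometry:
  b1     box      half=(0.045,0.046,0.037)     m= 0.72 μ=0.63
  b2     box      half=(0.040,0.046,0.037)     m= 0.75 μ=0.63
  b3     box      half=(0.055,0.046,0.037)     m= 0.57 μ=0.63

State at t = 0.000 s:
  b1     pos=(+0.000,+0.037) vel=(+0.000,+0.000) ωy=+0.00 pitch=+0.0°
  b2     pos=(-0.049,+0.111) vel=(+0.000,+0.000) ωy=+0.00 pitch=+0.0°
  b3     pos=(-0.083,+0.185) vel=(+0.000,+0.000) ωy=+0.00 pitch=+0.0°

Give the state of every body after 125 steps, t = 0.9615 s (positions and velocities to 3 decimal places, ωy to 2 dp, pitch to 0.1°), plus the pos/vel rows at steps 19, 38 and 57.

State at t = 0.9615 s:
  b1     pos=(+0.000,+0.037) vel=(+0.000,+0.000) ωy=+0.00 pitch=+0.0°
  b2     pos=(-0.092,+0.040) vel=(+0.000,+0.000) ωy=+0.00 pitch=-90.0°
  b3     pos=(-0.301,+0.037) vel=(+0.000,+0.000) ωy=+0.00 pitch=+180.0°

Key-timestep trajectory:
   step    t(s)  b1.x    b1.z    b1.vx   b1.vz   b2.x    b2.z    b2.vx   b2.vz   b3.x    b3.z    b3.vx   b3.vz 
     19  0.1462   +0.000  +0.037  +0.001  +0.000   -0.063  +0.106  -0.210  -0.116   -0.123  +0.161  -0.571  -0.510
     38  0.2923   +0.000  +0.037  +0.000  +0.000   -0.094  +0.035  +0.082  +0.144   -0.220  +0.060  -0.485  +0.304
     57  0.4385   +0.000  +0.037  +0.000  +0.000   -0.092  +0.040  +0.000  +0.000   -0.293  +0.044  -0.580  -0.578


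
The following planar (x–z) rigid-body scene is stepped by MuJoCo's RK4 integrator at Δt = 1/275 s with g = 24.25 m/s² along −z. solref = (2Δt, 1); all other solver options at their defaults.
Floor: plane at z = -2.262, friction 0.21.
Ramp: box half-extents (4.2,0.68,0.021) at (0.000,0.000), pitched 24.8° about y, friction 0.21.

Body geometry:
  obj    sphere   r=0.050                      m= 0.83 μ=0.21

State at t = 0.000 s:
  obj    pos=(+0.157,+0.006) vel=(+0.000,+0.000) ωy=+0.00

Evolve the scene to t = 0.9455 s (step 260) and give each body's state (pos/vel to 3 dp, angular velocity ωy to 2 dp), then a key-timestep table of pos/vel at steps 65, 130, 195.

State at t = 0.9455 s:
  obj    pos=(+3.105,-1.356) vel=(+6.236,-2.881) ωy=+137.36

Key-timestep trajectory:
   step    t(s)  obj.x    obj.z    obj.vx   obj.vz 
     65  0.2364   +0.341  -0.079  +1.559  -0.720
    130  0.4727   +0.894  -0.335  +3.118  -1.441
    195  0.7091   +1.815  -0.761  +4.677  -2.161


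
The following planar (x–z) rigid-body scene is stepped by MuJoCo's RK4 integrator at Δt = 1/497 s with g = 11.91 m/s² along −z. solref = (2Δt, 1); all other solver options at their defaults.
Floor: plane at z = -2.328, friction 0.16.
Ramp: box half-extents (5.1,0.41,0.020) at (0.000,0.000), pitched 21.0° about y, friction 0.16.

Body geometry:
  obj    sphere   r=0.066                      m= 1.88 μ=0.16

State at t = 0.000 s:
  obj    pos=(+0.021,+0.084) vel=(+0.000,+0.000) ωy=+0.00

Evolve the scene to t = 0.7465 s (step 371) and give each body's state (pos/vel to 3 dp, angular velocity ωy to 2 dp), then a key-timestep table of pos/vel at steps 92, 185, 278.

State at t = 0.7465 s:
  obj    pos=(+0.814,-0.220) vel=(+2.125,-0.816) ωy=+34.48

Key-timestep trajectory:
   step    t(s)  obj.x    obj.z    obj.vx   obj.vz 
     92  0.1851   +0.070  +0.065  +0.527  -0.202
    185  0.3722   +0.218  +0.008  +1.060  -0.407
    278  0.5594   +0.466  -0.087  +1.592  -0.611


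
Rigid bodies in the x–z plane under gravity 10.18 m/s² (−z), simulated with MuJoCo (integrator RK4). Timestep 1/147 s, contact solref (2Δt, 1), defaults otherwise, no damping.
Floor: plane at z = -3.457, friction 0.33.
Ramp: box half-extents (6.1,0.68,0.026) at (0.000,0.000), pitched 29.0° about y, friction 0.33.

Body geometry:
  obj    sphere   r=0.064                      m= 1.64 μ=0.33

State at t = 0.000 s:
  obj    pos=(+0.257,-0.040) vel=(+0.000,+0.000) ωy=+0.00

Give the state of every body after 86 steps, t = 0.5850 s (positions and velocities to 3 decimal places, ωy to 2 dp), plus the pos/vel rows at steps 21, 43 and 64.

State at t = 0.5850 s:
  obj    pos=(+0.785,-0.332) vel=(+1.804,-1.000) ωy=+32.21

Key-timestep trajectory:
   step    t(s)  obj.x    obj.z    obj.vx   obj.vz 
     21  0.1429   +0.289  -0.057  +0.441  -0.244
     43  0.2925   +0.389  -0.113  +0.902  -0.500
     64  0.4354   +0.549  -0.202  +1.343  -0.744


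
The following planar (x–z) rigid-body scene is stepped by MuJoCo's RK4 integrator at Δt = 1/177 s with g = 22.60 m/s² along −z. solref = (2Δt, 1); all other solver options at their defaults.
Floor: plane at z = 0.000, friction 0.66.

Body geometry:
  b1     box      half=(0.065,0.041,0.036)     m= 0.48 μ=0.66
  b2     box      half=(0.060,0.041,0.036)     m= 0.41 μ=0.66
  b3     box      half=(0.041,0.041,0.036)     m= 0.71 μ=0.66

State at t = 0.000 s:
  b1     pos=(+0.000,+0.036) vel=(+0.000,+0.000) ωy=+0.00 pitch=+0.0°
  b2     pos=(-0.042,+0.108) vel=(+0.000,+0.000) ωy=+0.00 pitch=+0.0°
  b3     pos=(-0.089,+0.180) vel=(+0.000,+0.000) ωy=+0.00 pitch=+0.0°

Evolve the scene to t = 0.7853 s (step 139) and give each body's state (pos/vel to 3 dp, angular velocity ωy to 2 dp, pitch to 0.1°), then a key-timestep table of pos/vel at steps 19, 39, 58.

State at t = 0.7853 s:
  b1     pos=(+0.000,+0.036) vel=(+0.000,+0.000) ωy=+0.00 pitch=+0.0°
  b2     pos=(-0.110,+0.060) vel=(+0.000,+0.000) ωy=+0.00 pitch=-90.0°
  b3     pos=(-0.208,+0.041) vel=(+0.000,+0.000) ωy=+0.00 pitch=-90.0°

Key-timestep trajectory:
   step    t(s)  b1.x    b1.z    b1.vx   b1.vz   b2.x    b2.z    b2.vx   b2.vz   b3.x    b3.z    b3.vx   b3.vz 
     19  0.1073   +0.000  +0.036  +0.001  +0.000   -0.046  +0.110  -0.092  +0.048   -0.101  +0.176  -0.255  -0.087
     39  0.2203   +0.000  +0.036  +0.001  +0.000   -0.074  +0.114  -0.470  -0.104   -0.159  +0.130  -0.726  -1.093
     58  0.3277   +0.000  +0.036  +0.000  +0.000   -0.111  +0.058  +0.112  +0.117   -0.212  +0.043  +0.074  +0.019


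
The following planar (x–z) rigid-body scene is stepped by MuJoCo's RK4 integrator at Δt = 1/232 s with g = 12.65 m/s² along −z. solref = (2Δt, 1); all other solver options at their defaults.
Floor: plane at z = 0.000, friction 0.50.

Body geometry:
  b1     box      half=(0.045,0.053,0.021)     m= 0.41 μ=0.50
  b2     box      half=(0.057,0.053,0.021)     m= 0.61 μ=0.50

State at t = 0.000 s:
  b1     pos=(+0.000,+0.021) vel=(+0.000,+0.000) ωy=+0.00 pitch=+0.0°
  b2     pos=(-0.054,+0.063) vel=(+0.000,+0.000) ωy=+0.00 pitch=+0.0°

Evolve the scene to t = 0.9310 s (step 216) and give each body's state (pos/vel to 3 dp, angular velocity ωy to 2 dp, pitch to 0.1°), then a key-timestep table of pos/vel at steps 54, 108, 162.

State at t = 0.9310 s:
  b1     pos=(+0.001,+0.021) vel=(+0.001,+0.000) ωy=+0.00 pitch=+0.0°
  b2     pos=(-0.065,+0.052) vel=(+0.000,+0.000) ωy=+0.02 pitch=-39.5°

Key-timestep trajectory:
   step    t(s)  b1.x    b1.z    b1.vx   b1.vz   b2.x    b2.z    b2.vx   b2.vz 
     54  0.2328   +0.000  +0.021  +0.008  +0.002   -0.064  +0.053  -0.010  +0.022
    108  0.4655   +0.000  +0.021  +0.001  +0.000   -0.064  +0.053  +0.000  -0.001
    162  0.6983   +0.001  +0.021  +0.001  +0.000   -0.065  +0.053  +0.000  +0.000


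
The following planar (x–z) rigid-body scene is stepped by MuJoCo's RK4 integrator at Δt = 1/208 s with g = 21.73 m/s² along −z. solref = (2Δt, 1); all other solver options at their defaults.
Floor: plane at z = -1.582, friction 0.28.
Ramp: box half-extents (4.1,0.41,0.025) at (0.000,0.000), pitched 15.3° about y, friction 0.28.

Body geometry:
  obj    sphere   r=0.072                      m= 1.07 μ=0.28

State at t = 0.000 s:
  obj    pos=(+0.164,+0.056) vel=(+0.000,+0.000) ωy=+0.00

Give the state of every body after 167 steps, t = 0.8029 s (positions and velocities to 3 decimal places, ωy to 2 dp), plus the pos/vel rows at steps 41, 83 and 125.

State at t = 0.8029 s:
  obj    pos=(+1.437,-0.293) vel=(+3.172,-0.868) ωy=+45.66

Key-timestep trajectory:
   step    t(s)  obj.x    obj.z    obj.vx   obj.vz 
     41  0.1971   +0.241  +0.035  +0.779  -0.213
     83  0.3990   +0.479  -0.030  +1.577  -0.431
    125  0.6010   +0.877  -0.139  +2.374  -0.650
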